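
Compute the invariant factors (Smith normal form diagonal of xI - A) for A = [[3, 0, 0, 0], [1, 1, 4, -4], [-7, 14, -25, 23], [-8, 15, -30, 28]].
The Jordan structure of A has elementary divisors (x + 2), (x - 3)^3. Arranging the block sizes at each eigenvalue in decreasing order and taking row products gives the invariant factors.

Invariant factors (smallest first, each dividing the next): (x - 3)^3(x + 2).

Check: the last factor (x - 3)^3(x + 2) is the minimal polynomial, and the product (x - 3)^3(x + 2) is the characteristic polynomial.

(x - 3)^3(x + 2)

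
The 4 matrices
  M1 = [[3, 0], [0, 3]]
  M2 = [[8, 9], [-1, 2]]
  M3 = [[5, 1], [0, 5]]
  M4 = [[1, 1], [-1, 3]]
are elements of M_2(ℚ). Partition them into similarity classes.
3 classes: {M1}, {M2, M3}, {M4}

Characteristic polynomials: χ_{M1} = (x - 3)^2, χ_{M2} = (x - 5)^2, χ_{M3} = (x - 5)^2, χ_{M4} = (x - 2)^2.

{M1}: invariant factors x - 3, x - 3.

{M2, M3}: invariant factors (x - 5)^2.

{M4}: invariant factors (x - 2)^2.

Matrices are similar if and only if their invariant-factor lists agree; the partition into similarity classes is {M1}, {M2, M3}, {M4}.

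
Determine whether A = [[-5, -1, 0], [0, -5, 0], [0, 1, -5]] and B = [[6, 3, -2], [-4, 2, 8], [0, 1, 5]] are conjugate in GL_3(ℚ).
No.

trace(A) = -15 but trace(B) = 13. The trace is a similarity invariant, so A and B are not similar.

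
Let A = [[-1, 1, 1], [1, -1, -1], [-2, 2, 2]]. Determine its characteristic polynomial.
χ_A(x) = x^3

xI - A = [[x + 1, -1, -1], [-1, x + 1, 1], [2, -2, x - 2]].

Expanding det(xI - A) along the first row:
det(xI - A) = + (x + 1)·det([[x + 1, 1], [-2, x - 2]]) - (-1)·det([[-1, 1], [2, x - 2]]) + (-1)·det([[-1, x + 1], [2, -2]]).

Evaluating gives χ_A(x) = x^3.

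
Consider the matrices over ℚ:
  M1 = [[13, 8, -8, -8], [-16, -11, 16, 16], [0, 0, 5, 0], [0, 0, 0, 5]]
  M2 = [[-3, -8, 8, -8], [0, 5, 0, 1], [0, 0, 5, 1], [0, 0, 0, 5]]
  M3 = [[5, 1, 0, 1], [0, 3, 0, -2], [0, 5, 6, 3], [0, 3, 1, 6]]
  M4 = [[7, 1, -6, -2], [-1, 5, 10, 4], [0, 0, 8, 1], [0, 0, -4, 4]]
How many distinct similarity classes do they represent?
4 classes: {M1}, {M2}, {M3}, {M4}

Characteristic polynomials: χ_{M1} = (x - 5)^3(x + 3), χ_{M2} = (x - 5)^3(x + 3), χ_{M3} = (x - 5)^4, χ_{M4} = (x - 6)^4.

{M1}: invariant factors x - 5, x - 5, (x - 5)(x + 3).

{M2}: invariant factors x - 5, (x - 5)^2(x + 3).

{M3}: invariant factors x - 5, (x - 5)^3.

{M4}: invariant factors (x - 6)^2, (x - 6)^2.

Matrices are similar if and only if their invariant-factor lists agree; the partition into similarity classes is {M1}, {M2}, {M3}, {M4}.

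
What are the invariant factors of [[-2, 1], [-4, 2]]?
x^2

The Jordan structure of A has elementary divisors x^2. Arranging the block sizes at each eigenvalue in decreasing order and taking row products gives the invariant factors.

Invariant factors (smallest first, each dividing the next): x^2.

Check: the last factor x^2 is the minimal polynomial, and the product x^2 is the characteristic polynomial.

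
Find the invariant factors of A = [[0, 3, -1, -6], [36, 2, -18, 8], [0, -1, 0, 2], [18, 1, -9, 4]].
x^3(x - 6)

The Jordan structure of A has elementary divisors x^3, (x - 6). Arranging the block sizes at each eigenvalue in decreasing order and taking row products gives the invariant factors.

Invariant factors (smallest first, each dividing the next): x^3(x - 6).

Check: the last factor x^3(x - 6) is the minimal polynomial, and the product x^3(x - 6) is the characteristic polynomial.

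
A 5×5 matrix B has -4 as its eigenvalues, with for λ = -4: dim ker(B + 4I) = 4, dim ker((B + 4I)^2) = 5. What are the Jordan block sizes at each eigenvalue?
λ = -4: successive nullity increments [4, 1] count blocks of size ≥ k; block sizes are [2, 1, 1, 1].

Jordan blocks: (-4, 2), (-4, 1), (-4, 1), (-4, 1)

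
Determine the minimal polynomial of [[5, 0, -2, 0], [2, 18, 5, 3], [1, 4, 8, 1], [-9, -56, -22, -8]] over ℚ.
The characteristic polynomial factors as (x - 6)^3(x - 5). The minimal polynomial is ∏(x - λ)^{k_λ} where k_λ is the size of the largest Jordan block at λ.

For λ = 5: rank(A - 5I) = 3, and the largest Jordan block has size 1 (the smallest k with rank((A - 5I)^k) = rank((A - 5I)^(k+1))).
For λ = 6: rank(A - 6I) = 3, and the largest Jordan block has size 3 (the smallest k with rank((A - 6I)^k) = rank((A - 6I)^(k+1))).

So m_A(x) = (x - 6)^3(x - 5).

m_A(x) = (x - 6)^3(x - 5)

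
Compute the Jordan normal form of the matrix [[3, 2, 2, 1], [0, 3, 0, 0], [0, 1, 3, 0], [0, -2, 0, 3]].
J = [[3, 1, 0, 0], [0, 3, 0, 0], [0, 0, 3, 1], [0, 0, 0, 3]]

The characteristic polynomial is det(xI - A) = (x - 3)^4, so the eigenvalues are 3 (algebraic multiplicity 4).

For λ = 3: rank(A - 3I) = 2, rank((A - 3I)^2) = 0. The eigenspace has dimension 4 - 2 = 2, so there are 2 Jordan blocks; the rank sequence gives block sizes [2, 2].

Assembling the blocks gives the Jordan form J above.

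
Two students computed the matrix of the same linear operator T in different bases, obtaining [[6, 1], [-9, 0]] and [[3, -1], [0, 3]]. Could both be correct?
Two matrices over a field are similar if and only if they have the same invariant factors.

Both A and B have characteristic polynomial (x - 3)^2 and minimal polynomial (x - 3)^2. Computing further, both have invariant factors (x - 3)^2. Hence A and B are similar.

Yes.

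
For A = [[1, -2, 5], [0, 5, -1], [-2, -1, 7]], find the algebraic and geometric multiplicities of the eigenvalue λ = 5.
The characteristic polynomial is (x - 5)(x - 4)^2, so the factor x - 5 appears with exponent 1: the algebraic multiplicity is 1.

rank(A - 5I) = 2, so the eigenspace has dimension 3 - 2 = 1: the geometric multiplicity is 1.

algebraic multiplicity 1, geometric multiplicity 1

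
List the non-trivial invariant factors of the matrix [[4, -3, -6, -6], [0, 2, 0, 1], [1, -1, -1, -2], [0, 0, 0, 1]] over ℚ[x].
x - 1, (x - 2)^2(x - 1)

The Jordan structure of A has elementary divisors (x - 1), (x - 1), (x - 2)^2. Arranging the block sizes at each eigenvalue in decreasing order and taking row products gives the invariant factors.

Invariant factors (smallest first, each dividing the next): x - 1, (x - 2)^2(x - 1).

Check: the last factor (x - 2)^2(x - 1) is the minimal polynomial, and the product (x - 2)^2(x - 1)^2 is the characteristic polynomial.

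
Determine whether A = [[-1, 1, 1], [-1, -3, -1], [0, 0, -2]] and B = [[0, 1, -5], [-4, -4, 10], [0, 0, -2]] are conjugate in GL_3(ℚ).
Yes.

Two matrices over a field are similar if and only if they have the same invariant factors.

Both A and B have characteristic polynomial (x + 2)^3 and minimal polynomial (x + 2)^2. Computing further, both have invariant factors x + 2, (x + 2)^2. Hence A and B are similar.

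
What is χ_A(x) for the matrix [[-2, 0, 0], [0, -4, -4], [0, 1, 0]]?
xI - A = [[x + 2, 0, 0], [0, x + 4, 4], [0, -1, x]].

Expanding det(xI - A) along the first row:
det(xI - A) = + (x + 2)·det([[x + 4, 4], [-1, x]]) - (0)·det([[0, 4], [0, x]]) + (0)·det([[0, x + 4], [0, -1]]).

Evaluating gives χ_A(x) = x^3 + 6x^2 + 12x + 8 = (x + 2)^3.

χ_A(x) = (x + 2)^3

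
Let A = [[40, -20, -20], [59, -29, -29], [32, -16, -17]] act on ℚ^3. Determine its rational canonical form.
R = [[0, 0, -20], [1, 0, -9], [0, 1, -6]]

The invariant factors of A (the non-unit diagonal entries of the Smith normal form of xI - A over ℚ[x]) are (x + 5)(x^2 + x + 4), each dividing the next. The characteristic polynomial is their product, (x + 5)(x^2 + x + 4).

The rational canonical form is the block-diagonal matrix of companion matrices C(f_i):
R = [[0, 0, -20], [1, 0, -9], [0, 1, -6]].

Note the characteristic polynomial does not split into linear factors over ℚ, so A has no Jordan form over ℚ; the rational canonical form exists over any field.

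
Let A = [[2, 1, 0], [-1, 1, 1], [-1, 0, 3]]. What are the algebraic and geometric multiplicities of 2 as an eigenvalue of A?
algebraic multiplicity 3, geometric multiplicity 1

The characteristic polynomial is (x - 2)^3, so the factor x - 2 appears with exponent 3: the algebraic multiplicity is 3.

rank(A - 2I) = 2, so the eigenspace has dimension 3 - 2 = 1: the geometric multiplicity is 1.

Since 1 < 3, A is not diagonalizable.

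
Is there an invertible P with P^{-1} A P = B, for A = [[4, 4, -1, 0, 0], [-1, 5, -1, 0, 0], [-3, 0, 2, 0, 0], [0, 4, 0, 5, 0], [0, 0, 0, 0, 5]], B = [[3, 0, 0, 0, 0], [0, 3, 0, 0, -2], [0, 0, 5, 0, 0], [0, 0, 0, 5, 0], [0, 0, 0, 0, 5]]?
No.

Both have characteristic polynomial (x - 5)^3(x - 3)^2, but the minimal polynomial of A is (x - 5)(x - 3)^2 while the minimal polynomial of B is (x - 5)(x - 3). The minimal polynomial is a similarity invariant, so A and B are not similar.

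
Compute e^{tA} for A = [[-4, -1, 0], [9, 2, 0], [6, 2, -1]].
A has Jordan form J = [[-1, 1, 0], [0, -1, 0], [0, 0, -1]] with A = PJP^{-1}, so e^{tA} = P e^{tJ} P^{-1}.

For a Jordan block J_k(λ), e^{tJ_k(λ)} = e^{λt} · (I + tN + t^2 N^2/2! + ... + t^{k-1} N^{k-1}/(k-1)!) where N is the nilpotent superdiagonal part.

Assembling the blocks and conjugating back gives the entries of e^{tA} as shown above.

e^{tA} = [[(1 - 3*t)*e^{-t}, -t*e^{-t}, 0], [9*t*e^{-t}, (3*t + 1)*e^{-t}, 0], [6*t*e^{-t}, 2*t*e^{-t}, e^{-t}]]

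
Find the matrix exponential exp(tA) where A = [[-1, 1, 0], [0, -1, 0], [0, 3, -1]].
A has Jordan form J = [[-1, 1, 0], [0, -1, 0], [0, 0, -1]] with A = PJP^{-1}, so e^{tA} = P e^{tJ} P^{-1}.

For a Jordan block J_k(λ), e^{tJ_k(λ)} = e^{λt} · (I + tN + t^2 N^2/2! + ... + t^{k-1} N^{k-1}/(k-1)!) where N is the nilpotent superdiagonal part.

Assembling the blocks and conjugating back gives the entries of e^{tA} as shown above.

e^{tA} = [[e^{-t}, t*e^{-t}, 0], [0, e^{-t}, 0], [0, 3*t*e^{-t}, e^{-t}]]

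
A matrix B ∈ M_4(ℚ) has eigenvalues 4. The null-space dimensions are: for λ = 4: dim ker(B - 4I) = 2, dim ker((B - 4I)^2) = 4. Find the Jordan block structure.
Jordan blocks: (4, 2), (4, 2)

λ = 4: successive nullity increments [2, 2] count blocks of size ≥ k; block sizes are [2, 2].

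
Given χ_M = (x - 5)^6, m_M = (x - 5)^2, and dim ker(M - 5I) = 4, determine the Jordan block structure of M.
Jordan blocks: (5, 2), (5, 2), (5, 1), (5, 1)

λ = 5: algebraic multiplicity 6 (exponent in χ_M), largest block size 2 (exponent in m_M), 4 blocks (geometric multiplicity). These force block sizes [2, 2, 1, 1].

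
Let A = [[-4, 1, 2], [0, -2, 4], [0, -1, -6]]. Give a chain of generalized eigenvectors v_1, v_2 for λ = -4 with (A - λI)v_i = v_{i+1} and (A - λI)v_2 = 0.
v_1 = [[0, 1, 0]]^T, v_2 = [[1, 2, -1]]^T

We seek v_1 ∈ ker((A + 4I)^2) \ ker(A + 4I), then set v_{i+1} = (A + 4I) v_i.

One such chain is v_1 = [[0, 1, 0]]^T, v_2 = [[1, 2, -1]]^T. Check: (A + 4I) v_2 = [[0, 0, 0]]^T = 0.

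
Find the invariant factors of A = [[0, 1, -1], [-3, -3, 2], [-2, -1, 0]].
(x + 1)^3

The Jordan structure of A has elementary divisors (x + 1)^3. Arranging the block sizes at each eigenvalue in decreasing order and taking row products gives the invariant factors.

Invariant factors (smallest first, each dividing the next): (x + 1)^3.

Check: the last factor (x + 1)^3 is the minimal polynomial, and the product (x + 1)^3 is the characteristic polynomial.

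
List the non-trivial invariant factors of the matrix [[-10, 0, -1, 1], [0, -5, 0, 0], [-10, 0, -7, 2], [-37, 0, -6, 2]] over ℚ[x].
x + 5, (x + 5)^3

The Jordan structure of A has elementary divisors (x + 5)^3, (x + 5). Arranging the block sizes at each eigenvalue in decreasing order and taking row products gives the invariant factors.

Invariant factors (smallest first, each dividing the next): x + 5, (x + 5)^3.

Check: the last factor (x + 5)^3 is the minimal polynomial, and the product (x + 5)^4 is the characteristic polynomial.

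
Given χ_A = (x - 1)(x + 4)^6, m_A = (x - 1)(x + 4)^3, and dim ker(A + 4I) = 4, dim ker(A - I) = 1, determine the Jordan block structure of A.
λ = -4: algebraic multiplicity 6 (exponent in χ_A), largest block size 3 (exponent in m_A), 4 blocks (geometric multiplicity). These force block sizes [3, 1, 1, 1].
λ = 1: algebraic multiplicity 1 (exponent in χ_A), largest block size 1 (exponent in m_A), 1 block (geometric multiplicity). This forces block sizes [1].

Jordan blocks: (-4, 3), (-4, 1), (-4, 1), (-4, 1), (1, 1)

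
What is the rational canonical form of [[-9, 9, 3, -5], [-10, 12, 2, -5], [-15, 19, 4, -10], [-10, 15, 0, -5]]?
The invariant factors of A (the non-unit diagonal entries of the Smith normal form of xI - A over ℚ[x]) are x^2 - x - 5, x^2 - x - 5, each dividing the next. The characteristic polynomial is their product, (x^2 - x - 5)^2.

The rational canonical form is the block-diagonal matrix of companion matrices C(f_i):
R = [[0, 5, 0, 0], [1, 1, 0, 0], [0, 0, 0, 5], [0, 0, 1, 1]].

Note the characteristic polynomial does not split into linear factors over ℚ, so A has no Jordan form over ℚ; the rational canonical form exists over any field.

R = [[0, 5, 0, 0], [1, 1, 0, 0], [0, 0, 0, 5], [0, 0, 1, 1]]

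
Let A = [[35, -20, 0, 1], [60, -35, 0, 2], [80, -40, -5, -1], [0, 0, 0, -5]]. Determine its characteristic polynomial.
xI - A = [[x - 35, 20, 0, -1], [-60, x + 35, 0, -2], [-80, 40, x + 5, 1], [0, 0, 0, x + 5]].

Expanding det(xI - A) along the first row:
det(xI - A) = + (x - 35)·det([[x + 35, 0, -2], [40, x + 5, 1], [0, 0, x + 5]]) - (20)·det([[-60, 0, -2], [-80, x + 5, 1], [0, 0, x + 5]]) + (0)·det([[-60, x + 35, -2], [-80, 40, 1], [0, 0, x + 5]]) - (-1)·det([[-60, x + 35, 0], [-80, 40, x + 5], [0, 0, 0]]).

Evaluating gives χ_A(x) = x^4 + 10x^3 - 250x - 625 = (x - 5)(x + 5)^3.

χ_A(x) = (x - 5)(x + 5)^3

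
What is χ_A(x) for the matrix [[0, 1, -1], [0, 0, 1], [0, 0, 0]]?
χ_A(x) = x^3

xI - A = [[x, -1, 1], [0, x, -1], [0, 0, x]].

Expanding det(xI - A) along the first row:
det(xI - A) = + (x)·det([[x, -1], [0, x]]) - (-1)·det([[0, -1], [0, x]]) + (1)·det([[0, x], [0, 0]]).

Evaluating gives χ_A(x) = x^3.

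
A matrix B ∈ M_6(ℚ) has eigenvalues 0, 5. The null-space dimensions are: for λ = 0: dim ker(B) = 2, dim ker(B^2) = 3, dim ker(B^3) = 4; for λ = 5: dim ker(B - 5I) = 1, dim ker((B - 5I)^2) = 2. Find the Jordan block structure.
λ = 0: successive nullity increments [2, 1, 1] count blocks of size ≥ k; block sizes are [3, 1].
λ = 5: successive nullity increments [1, 1] count blocks of size ≥ k; block sizes are [2].

Jordan blocks: (0, 3), (0, 1), (5, 2)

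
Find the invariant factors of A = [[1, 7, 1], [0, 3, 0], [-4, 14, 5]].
The Jordan structure of A has elementary divisors (x - 3)^2, (x - 3). Arranging the block sizes at each eigenvalue in decreasing order and taking row products gives the invariant factors.

Invariant factors (smallest first, each dividing the next): x - 3, (x - 3)^2.

Check: the last factor (x - 3)^2 is the minimal polynomial, and the product (x - 3)^3 is the characteristic polynomial.

x - 3, (x - 3)^2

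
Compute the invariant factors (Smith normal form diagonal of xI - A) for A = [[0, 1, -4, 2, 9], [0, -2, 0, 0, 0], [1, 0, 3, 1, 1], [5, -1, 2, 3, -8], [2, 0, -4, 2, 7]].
(x - 5)^3(x + 2)^2

The Jordan structure of A has elementary divisors (x + 2)^2, (x - 5)^3. Arranging the block sizes at each eigenvalue in decreasing order and taking row products gives the invariant factors.

Invariant factors (smallest first, each dividing the next): (x - 5)^3(x + 2)^2.

Check: the last factor (x - 5)^3(x + 2)^2 is the minimal polynomial, and the product (x - 5)^3(x + 2)^2 is the characteristic polynomial.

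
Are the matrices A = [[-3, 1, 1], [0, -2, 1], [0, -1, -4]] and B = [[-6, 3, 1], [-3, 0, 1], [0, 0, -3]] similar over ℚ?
Two matrices over a field are similar if and only if they have the same invariant factors.

Both A and B have characteristic polynomial (x + 3)^3 and minimal polynomial (x + 3)^2. Computing further, both have invariant factors x + 3, (x + 3)^2. Hence A and B are similar.

Yes.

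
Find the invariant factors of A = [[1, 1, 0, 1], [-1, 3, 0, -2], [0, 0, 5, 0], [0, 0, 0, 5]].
x - 5, (x - 5)(x - 2)^2

The Jordan structure of A has elementary divisors (x - 2)^2, (x - 5), (x - 5). Arranging the block sizes at each eigenvalue in decreasing order and taking row products gives the invariant factors.

Invariant factors (smallest first, each dividing the next): x - 5, (x - 5)(x - 2)^2.

Check: the last factor (x - 5)(x - 2)^2 is the minimal polynomial, and the product (x - 5)^2(x - 2)^2 is the characteristic polynomial.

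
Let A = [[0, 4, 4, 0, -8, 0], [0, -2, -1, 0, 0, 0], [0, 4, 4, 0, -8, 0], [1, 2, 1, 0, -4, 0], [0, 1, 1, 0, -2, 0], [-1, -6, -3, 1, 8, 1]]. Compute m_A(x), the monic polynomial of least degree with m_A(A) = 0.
m_A(x) = x^3(x - 1)

The characteristic polynomial factors as x^5(x - 1). The minimal polynomial is ∏(x - λ)^{k_λ} where k_λ is the size of the largest Jordan block at λ.

For λ = 0: rank(A) = 4, and the largest Jordan block has size 3 (the smallest k with rank(A^k) = rank(A^(k+1))).
For λ = 1: rank(A - I) = 5, and the largest Jordan block has size 1 (the smallest k with rank((A - I)^k) = rank((A - I)^(k+1))).

So m_A(x) = x^3(x - 1).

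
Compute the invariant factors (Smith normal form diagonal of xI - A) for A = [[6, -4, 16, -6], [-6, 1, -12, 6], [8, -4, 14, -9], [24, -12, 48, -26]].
The Jordan structure of A has elementary divisors (x + 2)^2, (x + 2), (x - 1). Arranging the block sizes at each eigenvalue in decreasing order and taking row products gives the invariant factors.

Invariant factors (smallest first, each dividing the next): x + 2, (x - 1)(x + 2)^2.

Check: the last factor (x - 1)(x + 2)^2 is the minimal polynomial, and the product (x - 1)(x + 2)^3 is the characteristic polynomial.

x + 2, (x - 1)(x + 2)^2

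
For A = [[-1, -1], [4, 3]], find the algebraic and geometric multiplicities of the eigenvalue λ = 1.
algebraic multiplicity 2, geometric multiplicity 1

The characteristic polynomial is (x - 1)^2, so the factor x - 1 appears with exponent 2: the algebraic multiplicity is 2.

rank(A - I) = 1, so the eigenspace has dimension 2 - 1 = 1: the geometric multiplicity is 1.

Since 1 < 2, A is not diagonalizable.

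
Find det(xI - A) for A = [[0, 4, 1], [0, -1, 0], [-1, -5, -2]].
xI - A = [[x, -4, -1], [0, x + 1, 0], [1, 5, x + 2]].

Expanding det(xI - A) along the first row:
det(xI - A) = + (x)·det([[x + 1, 0], [5, x + 2]]) - (-4)·det([[0, 0], [1, x + 2]]) + (-1)·det([[0, x + 1], [1, 5]]).

Evaluating gives χ_A(x) = x^3 + 3x^2 + 3x + 1 = (x + 1)^3.

χ_A(x) = (x + 1)^3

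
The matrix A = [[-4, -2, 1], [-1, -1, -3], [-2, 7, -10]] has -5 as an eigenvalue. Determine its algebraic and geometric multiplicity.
algebraic multiplicity 3, geometric multiplicity 1

The characteristic polynomial is (x + 5)^3, so the factor x + 5 appears with exponent 3: the algebraic multiplicity is 3.

rank(A + 5I) = 2, so the eigenspace has dimension 3 - 2 = 1: the geometric multiplicity is 1.

Since 1 < 3, A is not diagonalizable.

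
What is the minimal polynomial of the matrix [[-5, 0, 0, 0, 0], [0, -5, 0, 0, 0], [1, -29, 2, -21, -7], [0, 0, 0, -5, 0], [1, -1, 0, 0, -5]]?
m_A(x) = (x - 2)(x + 5)^2

The characteristic polynomial factors as (x - 2)(x + 5)^4. The minimal polynomial is ∏(x - λ)^{k_λ} where k_λ is the size of the largest Jordan block at λ.

For λ = -5: rank(A + 5I) = 2, and the largest Jordan block has size 2 (the smallest k with rank((A + 5I)^k) = rank((A + 5I)^(k+1))).
For λ = 2: rank(A - 2I) = 4, and the largest Jordan block has size 1 (the smallest k with rank((A - 2I)^k) = rank((A - 2I)^(k+1))).

So m_A(x) = (x - 2)(x + 5)^2.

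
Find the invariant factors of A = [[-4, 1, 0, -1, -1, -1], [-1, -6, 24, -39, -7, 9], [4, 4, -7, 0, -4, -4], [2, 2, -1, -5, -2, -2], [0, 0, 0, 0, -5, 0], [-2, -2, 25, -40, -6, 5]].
The Jordan structure of A has elementary divisors (x + 5)^2, (x + 5)^2, (x + 5), (x - 3). Arranging the block sizes at each eigenvalue in decreasing order and taking row products gives the invariant factors.

Invariant factors (smallest first, each dividing the next): x + 5, (x + 5)^2, (x - 3)(x + 5)^2.

Check: the last factor (x - 3)(x + 5)^2 is the minimal polynomial, and the product (x - 3)(x + 5)^5 is the characteristic polynomial.

x + 5, (x + 5)^2, (x - 3)(x + 5)^2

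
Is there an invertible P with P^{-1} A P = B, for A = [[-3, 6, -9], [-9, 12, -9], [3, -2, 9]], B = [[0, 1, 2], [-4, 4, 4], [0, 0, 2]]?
No.

trace(A) = 18 but trace(B) = 6. The trace is a similarity invariant, so A and B are not similar.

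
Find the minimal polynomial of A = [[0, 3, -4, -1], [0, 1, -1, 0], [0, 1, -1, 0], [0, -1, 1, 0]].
The characteristic polynomial factors as x^4. The minimal polynomial is ∏(x - λ)^{k_λ} where k_λ is the size of the largest Jordan block at λ.

For λ = 0: rank(A) = 2, and the largest Jordan block has size 2 (the smallest k with rank(A^k) = rank(A^(k+1))).

So m_A(x) = x^2.

m_A(x) = x^2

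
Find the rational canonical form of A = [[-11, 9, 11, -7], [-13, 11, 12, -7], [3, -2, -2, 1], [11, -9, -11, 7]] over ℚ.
R = [[0, 0, 0, 0], [1, 0, 0, -10], [0, 1, 0, 2], [0, 0, 1, 5]]

The invariant factors of A (the non-unit diagonal entries of the Smith normal form of xI - A over ℚ[x]) are x(x - 5)(x^2 - 2), each dividing the next. The characteristic polynomial is their product, x(x - 5)(x^2 - 2).

The rational canonical form is the block-diagonal matrix of companion matrices C(f_i):
R = [[0, 0, 0, 0], [1, 0, 0, -10], [0, 1, 0, 2], [0, 0, 1, 5]].

Note the characteristic polynomial does not split into linear factors over ℚ, so A has no Jordan form over ℚ; the rational canonical form exists over any field.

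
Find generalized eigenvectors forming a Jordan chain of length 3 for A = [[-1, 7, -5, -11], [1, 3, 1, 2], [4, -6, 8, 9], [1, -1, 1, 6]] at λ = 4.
We seek v_1 ∈ ker((A - 4I)^3) \ ker((A - 4I)^2), then set v_{i+1} = (A - 4I) v_i.

One such chain is v_1 = [[-2, 2, 1, 2]]^T, v_2 = [[-3, 1, 2, 1]]^T, v_3 = [[1, 0, -1, 0]]^T. Check: (A - 4I) v_3 = [[0, 0, 0, 0]]^T = 0.

v_1 = [[-2, 2, 1, 2]]^T, v_2 = [[-3, 1, 2, 1]]^T, v_3 = [[1, 0, -1, 0]]^T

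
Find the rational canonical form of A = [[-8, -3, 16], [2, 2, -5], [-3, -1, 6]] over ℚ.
R = [[0, 0, -1], [1, 0, 3], [0, 1, 0]]

The invariant factors of A (the non-unit diagonal entries of the Smith normal form of xI - A over ℚ[x]) are x^3 - 3x + 1, each dividing the next. The characteristic polynomial is their product, x^3 - 3x + 1.

The rational canonical form is the block-diagonal matrix of companion matrices C(f_i):
R = [[0, 0, -1], [1, 0, 3], [0, 1, 0]].

Note the characteristic polynomial does not split into linear factors over ℚ, so A has no Jordan form over ℚ; the rational canonical form exists over any field.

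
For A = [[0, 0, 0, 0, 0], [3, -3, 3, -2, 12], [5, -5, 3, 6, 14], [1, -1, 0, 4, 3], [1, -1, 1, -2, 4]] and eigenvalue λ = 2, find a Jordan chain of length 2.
We seek v_1 ∈ ker((A - 2I)^2) \ ker(A - 2I), then set v_{i+1} = (A - 2I) v_i.

One such chain is v_1 = [[0, 0, 1, 0, 0]]^T, v_2 = [[0, 3, 1, 0, 1]]^T. Check: (A - 2I) v_2 = [[0, 0, 0, 0, 0]]^T = 0.

v_1 = [[0, 0, 1, 0, 0]]^T, v_2 = [[0, 3, 1, 0, 1]]^T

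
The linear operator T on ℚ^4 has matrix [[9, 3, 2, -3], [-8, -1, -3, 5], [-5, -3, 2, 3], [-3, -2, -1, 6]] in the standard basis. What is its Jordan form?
The characteristic polynomial is det(xI - A) = (x - 4)^4, so the eigenvalues are 4 (algebraic multiplicity 4).

For λ = 4: rank(A - 4I) = 2, rank((A - 4I)^2) = 0. The eigenspace has dimension 4 - 2 = 2, so there are 2 Jordan blocks; the rank sequence gives block sizes [2, 2].

Assembling the blocks gives the Jordan form J above.

J = [[4, 1, 0, 0], [0, 4, 0, 0], [0, 0, 4, 1], [0, 0, 0, 4]]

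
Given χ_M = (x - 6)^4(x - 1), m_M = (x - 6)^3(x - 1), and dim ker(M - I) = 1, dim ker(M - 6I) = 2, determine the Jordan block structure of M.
Jordan blocks: (1, 1), (6, 3), (6, 1)

λ = 1: algebraic multiplicity 1 (exponent in χ_M), largest block size 1 (exponent in m_M), 1 block (geometric multiplicity). This forces block sizes [1].
λ = 6: algebraic multiplicity 4 (exponent in χ_M), largest block size 3 (exponent in m_M), 2 blocks (geometric multiplicity). These force block sizes [3, 1].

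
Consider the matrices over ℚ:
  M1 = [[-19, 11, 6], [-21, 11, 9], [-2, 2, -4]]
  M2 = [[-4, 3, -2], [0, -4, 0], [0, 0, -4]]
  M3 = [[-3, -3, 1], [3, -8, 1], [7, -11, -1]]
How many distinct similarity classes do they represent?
2 classes: {M1, M3}, {M2}

Characteristic polynomials: χ_{M1} = (x + 4)^3, χ_{M2} = (x + 4)^3, χ_{M3} = (x + 4)^3.

{M1, M3}: invariant factors (x + 4)^3.

{M2}: invariant factors x + 4, (x + 4)^2.

Matrices are similar if and only if their invariant-factor lists agree; the partition into similarity classes is {M1, M3}, {M2}.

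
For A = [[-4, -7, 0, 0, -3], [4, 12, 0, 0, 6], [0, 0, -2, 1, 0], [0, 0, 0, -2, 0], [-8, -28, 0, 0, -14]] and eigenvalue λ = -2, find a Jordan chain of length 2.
v_1 = [[1, -1, 0, 0, 2]]^T, v_2 = [[-1, 2, 0, 0, -4]]^T

We seek v_1 ∈ ker((A + 2I)^2) \ ker(A + 2I), then set v_{i+1} = (A + 2I) v_i.

One such chain is v_1 = [[1, -1, 0, 0, 2]]^T, v_2 = [[-1, 2, 0, 0, -4]]^T. Check: (A + 2I) v_2 = [[0, 0, 0, 0, 0]]^T = 0.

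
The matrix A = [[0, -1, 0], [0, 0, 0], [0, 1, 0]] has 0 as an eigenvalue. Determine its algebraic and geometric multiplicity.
The characteristic polynomial is x^3, so the factor x appears with exponent 3: the algebraic multiplicity is 3.

rank(A) = 1, so the eigenspace has dimension 3 - 1 = 2: the geometric multiplicity is 2.

Since 2 < 3, A is not diagonalizable.

algebraic multiplicity 3, geometric multiplicity 2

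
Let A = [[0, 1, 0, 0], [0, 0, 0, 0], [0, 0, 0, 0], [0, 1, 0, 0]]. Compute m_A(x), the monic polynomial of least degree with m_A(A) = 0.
m_A(x) = x^2

The characteristic polynomial factors as x^4. The minimal polynomial is ∏(x - λ)^{k_λ} where k_λ is the size of the largest Jordan block at λ.

For λ = 0: rank(A) = 1, and the largest Jordan block has size 2 (the smallest k with rank(A^k) = rank(A^(k+1))).

So m_A(x) = x^2.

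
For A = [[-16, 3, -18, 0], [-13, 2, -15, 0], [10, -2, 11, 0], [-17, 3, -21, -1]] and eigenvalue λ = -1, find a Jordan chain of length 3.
v_1 = [[-4, -2, 3, -4]]^T, v_2 = [[0, 1, 0, -1]]^T, v_3 = [[3, 3, -2, 3]]^T

We seek v_1 ∈ ker((A + I)^3) \ ker((A + I)^2), then set v_{i+1} = (A + I) v_i.

One such chain is v_1 = [[-4, -2, 3, -4]]^T, v_2 = [[0, 1, 0, -1]]^T, v_3 = [[3, 3, -2, 3]]^T. Check: (A + I) v_3 = [[0, 0, 0, 0]]^T = 0.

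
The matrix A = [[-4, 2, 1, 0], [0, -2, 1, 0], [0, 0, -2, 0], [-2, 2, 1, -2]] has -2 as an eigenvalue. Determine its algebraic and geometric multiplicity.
algebraic multiplicity 3, geometric multiplicity 2

The characteristic polynomial is (x + 2)^3(x + 4), so the factor x + 2 appears with exponent 3: the algebraic multiplicity is 3.

rank(A + 2I) = 2, so the eigenspace has dimension 4 - 2 = 2: the geometric multiplicity is 2.

Since 2 < 3, A is not diagonalizable.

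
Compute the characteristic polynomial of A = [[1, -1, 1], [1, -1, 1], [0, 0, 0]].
χ_A(x) = x^3

xI - A = [[x - 1, 1, -1], [-1, x + 1, -1], [0, 0, x]].

Expanding det(xI - A) along the first row:
det(xI - A) = + (x - 1)·det([[x + 1, -1], [0, x]]) - (1)·det([[-1, -1], [0, x]]) + (-1)·det([[-1, x + 1], [0, 0]]).

Evaluating gives χ_A(x) = x^3.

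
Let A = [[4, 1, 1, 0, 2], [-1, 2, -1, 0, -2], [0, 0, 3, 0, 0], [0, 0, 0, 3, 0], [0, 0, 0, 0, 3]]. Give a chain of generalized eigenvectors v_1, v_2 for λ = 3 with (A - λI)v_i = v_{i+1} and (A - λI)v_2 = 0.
v_1 = [[2, -1, 0, 0, 0]]^T, v_2 = [[1, -1, 0, 0, 0]]^T

We seek v_1 ∈ ker((A - 3I)^2) \ ker(A - 3I), then set v_{i+1} = (A - 3I) v_i.

One such chain is v_1 = [[2, -1, 0, 0, 0]]^T, v_2 = [[1, -1, 0, 0, 0]]^T. Check: (A - 3I) v_2 = [[0, 0, 0, 0, 0]]^T = 0.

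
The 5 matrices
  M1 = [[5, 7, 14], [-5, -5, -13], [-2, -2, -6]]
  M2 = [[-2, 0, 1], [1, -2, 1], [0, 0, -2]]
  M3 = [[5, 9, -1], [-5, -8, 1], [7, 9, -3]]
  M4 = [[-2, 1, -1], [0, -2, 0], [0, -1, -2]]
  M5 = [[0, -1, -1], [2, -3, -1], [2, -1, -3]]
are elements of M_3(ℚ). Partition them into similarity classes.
Characteristic polynomials: χ_{M1} = (x + 2)^3, χ_{M2} = (x + 2)^3, χ_{M3} = (x + 2)^3, χ_{M4} = (x + 2)^3, χ_{M5} = (x + 2)^3.

{M1, M2, M3, M4}: invariant factors (x + 2)^3.

{M5}: invariant factors x + 2, (x + 2)^2.

Matrices are similar if and only if their invariant-factor lists agree; the partition into similarity classes is {M1, M2, M3, M4}, {M5}.

2 classes: {M1, M2, M3, M4}, {M5}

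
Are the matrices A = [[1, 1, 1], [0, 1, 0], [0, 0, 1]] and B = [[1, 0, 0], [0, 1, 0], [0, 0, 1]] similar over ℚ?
Both have characteristic polynomial (x - 1)^3, but the minimal polynomial of A is (x - 1)^2 while the minimal polynomial of B is x - 1. The minimal polynomial is a similarity invariant, so A and B are not similar.

No.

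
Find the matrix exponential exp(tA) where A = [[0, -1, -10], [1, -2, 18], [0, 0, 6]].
A has Jordan form J = [[-1, 1, 0], [0, -1, 0], [0, 0, 6]] with A = PJP^{-1}, so e^{tA} = P e^{tJ} P^{-1}.

For a Jordan block J_k(λ), e^{tJ_k(λ)} = e^{λt} · (I + tN + t^2 N^2/2! + ... + t^{k-1} N^{k-1}/(k-1)!) where N is the nilpotent superdiagonal part.

Assembling the blocks and conjugating back gives the entries of e^{tA} as shown above.

e^{tA} = [[(t + 1)*e^{-t}, -t*e^{-t}, 2*(2*t - e^{7*t} + 1)*e^{-t}], [t*e^{-t}, (1 - t)*e^{-t}, 2*(2*t + e^{7*t} - 1)*e^{-t}], [0, 0, e^{6*t}]]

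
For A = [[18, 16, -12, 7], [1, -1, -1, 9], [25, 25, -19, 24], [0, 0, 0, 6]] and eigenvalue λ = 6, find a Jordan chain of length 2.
v_1 = [[1, 1, 3, 1]]^T, v_2 = [[-1, 0, -1, 0]]^T

We seek v_1 ∈ ker((A - 6I)^2) \ ker(A - 6I), then set v_{i+1} = (A - 6I) v_i.

One such chain is v_1 = [[1, 1, 3, 1]]^T, v_2 = [[-1, 0, -1, 0]]^T. Check: (A - 6I) v_2 = [[0, 0, 0, 0]]^T = 0.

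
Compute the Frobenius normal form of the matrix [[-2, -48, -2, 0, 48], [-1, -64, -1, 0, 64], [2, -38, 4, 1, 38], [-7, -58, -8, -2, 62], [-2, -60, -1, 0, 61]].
R = [[0, 0, 0, 0, 80], [1, 0, 0, 0, 144], [0, 1, 0, 0, 88], [0, 0, 1, 0, 16], [0, 0, 0, 1, -3]]

The invariant factors of A (the non-unit diagonal entries of the Smith normal form of xI - A over ℚ[x]) are (x - 5)(x + 2)^4, each dividing the next. The characteristic polynomial is their product, (x - 5)(x + 2)^4.

The rational canonical form is the block-diagonal matrix of companion matrices C(f_i):
R = [[0, 0, 0, 0, 80], [1, 0, 0, 0, 144], [0, 1, 0, 0, 88], [0, 0, 1, 0, 16], [0, 0, 0, 1, -3]].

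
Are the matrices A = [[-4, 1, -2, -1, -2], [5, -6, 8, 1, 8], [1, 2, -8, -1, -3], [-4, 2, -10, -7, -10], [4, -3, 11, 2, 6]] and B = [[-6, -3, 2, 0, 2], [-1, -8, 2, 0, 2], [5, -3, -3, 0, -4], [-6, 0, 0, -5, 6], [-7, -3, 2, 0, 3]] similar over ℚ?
No.

Both have characteristic polynomial (x - 1)(x + 5)^4 and minimal polynomial (x - 1)(x + 5)^2. But rank(A + 5I) = 3 for A while rank(B + 5I) = 2 for B, so the number of Jordan blocks at λ = -5 differs. A and B are not similar.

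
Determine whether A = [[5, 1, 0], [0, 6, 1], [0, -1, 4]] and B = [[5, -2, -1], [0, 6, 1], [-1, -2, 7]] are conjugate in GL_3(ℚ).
No.

trace(A) = 15 but trace(B) = 18. The trace is a similarity invariant, so A and B are not similar.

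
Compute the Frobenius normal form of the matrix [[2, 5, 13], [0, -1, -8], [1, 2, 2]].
The invariant factors of A (the non-unit diagonal entries of the Smith normal form of xI - A over ℚ[x]) are (x - 1)^3, each dividing the next. The characteristic polynomial is their product, (x - 1)^3.

The rational canonical form is the block-diagonal matrix of companion matrices C(f_i):
R = [[0, 0, 1], [1, 0, -3], [0, 1, 3]].

R = [[0, 0, 1], [1, 0, -3], [0, 1, 3]]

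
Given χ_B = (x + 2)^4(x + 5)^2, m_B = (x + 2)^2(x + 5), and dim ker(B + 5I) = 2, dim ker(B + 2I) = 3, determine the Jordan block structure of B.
Jordan blocks: (-5, 1), (-5, 1), (-2, 2), (-2, 1), (-2, 1)

λ = -5: algebraic multiplicity 2 (exponent in χ_B), largest block size 1 (exponent in m_B), 2 blocks (geometric multiplicity). These force block sizes [1, 1].
λ = -2: algebraic multiplicity 4 (exponent in χ_B), largest block size 2 (exponent in m_B), 3 blocks (geometric multiplicity). These force block sizes [2, 1, 1].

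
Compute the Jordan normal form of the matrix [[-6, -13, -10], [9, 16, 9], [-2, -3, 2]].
J = [[4, 1, 0], [0, 4, 1], [0, 0, 4]]

The characteristic polynomial is det(xI - A) = (x - 4)^3, so the eigenvalues are 4 (algebraic multiplicity 3).

For λ = 4: rank(A - 4I) = 2, rank((A - 4I)^2) = 1, rank((A - 4I)^3) = 0. The eigenspace has dimension 3 - 2 = 1, so there is 1 Jordan block; the rank sequence gives block sizes [3].

Assembling the blocks gives the Jordan form J above.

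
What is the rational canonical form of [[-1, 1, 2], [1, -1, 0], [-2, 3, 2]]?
The invariant factors of A (the non-unit diagonal entries of the Smith normal form of xI - A over ℚ[x]) are x^3 - 2, each dividing the next. The characteristic polynomial is their product, x^3 - 2.

The rational canonical form is the block-diagonal matrix of companion matrices C(f_i):
R = [[0, 0, 2], [1, 0, 0], [0, 1, 0]].

Note the characteristic polynomial does not split into linear factors over ℚ, so A has no Jordan form over ℚ; the rational canonical form exists over any field.

R = [[0, 0, 2], [1, 0, 0], [0, 1, 0]]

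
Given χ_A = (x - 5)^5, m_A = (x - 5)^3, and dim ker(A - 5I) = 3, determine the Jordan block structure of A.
λ = 5: algebraic multiplicity 5 (exponent in χ_A), largest block size 3 (exponent in m_A), 3 blocks (geometric multiplicity). These force block sizes [3, 1, 1].

Jordan blocks: (5, 3), (5, 1), (5, 1)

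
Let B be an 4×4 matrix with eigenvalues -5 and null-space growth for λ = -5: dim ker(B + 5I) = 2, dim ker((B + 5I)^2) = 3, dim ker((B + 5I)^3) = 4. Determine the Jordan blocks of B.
Jordan blocks: (-5, 3), (-5, 1)

λ = -5: successive nullity increments [2, 1, 1] count blocks of size ≥ k; block sizes are [3, 1].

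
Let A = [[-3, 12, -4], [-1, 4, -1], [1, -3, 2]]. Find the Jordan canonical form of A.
J = [[1, 1, 0], [0, 1, 0], [0, 0, 1]]

The characteristic polynomial is det(xI - A) = (x - 1)^3, so the eigenvalues are 1 (algebraic multiplicity 3).

For λ = 1: rank(A - I) = 1, rank((A - I)^2) = 0. The eigenspace has dimension 3 - 1 = 2, so there are 2 Jordan blocks; the rank sequence gives block sizes [2, 1].

Assembling the blocks gives the Jordan form J above.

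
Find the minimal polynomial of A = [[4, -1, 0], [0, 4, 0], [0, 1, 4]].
The characteristic polynomial factors as (x - 4)^3. The minimal polynomial is ∏(x - λ)^{k_λ} where k_λ is the size of the largest Jordan block at λ.

For λ = 4: rank(A - 4I) = 1, and the largest Jordan block has size 2 (the smallest k with rank((A - 4I)^k) = rank((A - 4I)^(k+1))).

So m_A(x) = (x - 4)^2.

m_A(x) = (x - 4)^2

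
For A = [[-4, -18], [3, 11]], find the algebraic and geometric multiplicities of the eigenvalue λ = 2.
algebraic multiplicity 1, geometric multiplicity 1

The characteristic polynomial is (x - 5)(x - 2), so the factor x - 2 appears with exponent 1: the algebraic multiplicity is 1.

rank(A - 2I) = 1, so the eigenspace has dimension 2 - 1 = 1: the geometric multiplicity is 1.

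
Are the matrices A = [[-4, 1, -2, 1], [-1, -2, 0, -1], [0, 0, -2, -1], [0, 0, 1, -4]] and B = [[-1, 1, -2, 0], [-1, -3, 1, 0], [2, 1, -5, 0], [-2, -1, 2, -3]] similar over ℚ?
Two matrices over a field are similar if and only if they have the same invariant factors.

Both A and B have characteristic polynomial (x + 3)^4 and minimal polynomial (x + 3)^3. Computing further, both have invariant factors x + 3, (x + 3)^3. Hence A and B are similar.

Yes.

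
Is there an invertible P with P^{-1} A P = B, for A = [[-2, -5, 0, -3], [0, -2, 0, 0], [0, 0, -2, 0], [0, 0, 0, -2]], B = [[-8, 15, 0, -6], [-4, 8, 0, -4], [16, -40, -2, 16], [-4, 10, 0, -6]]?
Two matrices over a field are similar if and only if they have the same invariant factors.

Both A and B have characteristic polynomial (x + 2)^4 and minimal polynomial (x + 2)^2. Computing further, both have invariant factors x + 2, x + 2, (x + 2)^2. Hence A and B are similar.

Yes.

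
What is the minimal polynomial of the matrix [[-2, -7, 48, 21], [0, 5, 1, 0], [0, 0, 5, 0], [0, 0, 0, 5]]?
m_A(x) = (x - 5)^2(x + 2)

The characteristic polynomial factors as (x - 5)^3(x + 2). The minimal polynomial is ∏(x - λ)^{k_λ} where k_λ is the size of the largest Jordan block at λ.

For λ = -2: rank(A + 2I) = 3, and the largest Jordan block has size 1 (the smallest k with rank((A + 2I)^k) = rank((A + 2I)^(k+1))).
For λ = 5: rank(A - 5I) = 2, and the largest Jordan block has size 2 (the smallest k with rank((A - 5I)^k) = rank((A - 5I)^(k+1))).

So m_A(x) = (x - 5)^2(x + 2).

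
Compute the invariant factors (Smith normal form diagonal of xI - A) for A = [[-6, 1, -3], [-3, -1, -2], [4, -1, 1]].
(x + 2)^3

The Jordan structure of A has elementary divisors (x + 2)^3. Arranging the block sizes at each eigenvalue in decreasing order and taking row products gives the invariant factors.

Invariant factors (smallest first, each dividing the next): (x + 2)^3.

Check: the last factor (x + 2)^3 is the minimal polynomial, and the product (x + 2)^3 is the characteristic polynomial.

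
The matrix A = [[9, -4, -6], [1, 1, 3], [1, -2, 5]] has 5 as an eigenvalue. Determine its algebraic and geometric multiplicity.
The characteristic polynomial is (x - 5)^3, so the factor x - 5 appears with exponent 3: the algebraic multiplicity is 3.

rank(A - 5I) = 2, so the eigenspace has dimension 3 - 2 = 1: the geometric multiplicity is 1.

Since 1 < 3, A is not diagonalizable.

algebraic multiplicity 3, geometric multiplicity 1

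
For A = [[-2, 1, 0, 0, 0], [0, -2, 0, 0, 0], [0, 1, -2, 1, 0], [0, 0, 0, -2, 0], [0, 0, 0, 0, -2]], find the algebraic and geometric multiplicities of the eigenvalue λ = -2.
algebraic multiplicity 5, geometric multiplicity 3

The characteristic polynomial is (x + 2)^5, so the factor x + 2 appears with exponent 5: the algebraic multiplicity is 5.

rank(A + 2I) = 2, so the eigenspace has dimension 5 - 2 = 3: the geometric multiplicity is 3.

Since 3 < 5, A is not diagonalizable.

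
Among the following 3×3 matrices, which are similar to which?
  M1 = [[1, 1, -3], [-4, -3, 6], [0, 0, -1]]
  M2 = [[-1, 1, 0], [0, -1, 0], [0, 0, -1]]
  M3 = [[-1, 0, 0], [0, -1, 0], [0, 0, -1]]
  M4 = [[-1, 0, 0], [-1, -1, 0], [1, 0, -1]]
2 classes: {M1, M2, M4}, {M3}

Characteristic polynomials: χ_{M1} = (x + 1)^3, χ_{M2} = (x + 1)^3, χ_{M3} = (x + 1)^3, χ_{M4} = (x + 1)^3.

{M1, M2, M4}: invariant factors x + 1, (x + 1)^2.

{M3}: invariant factors x + 1, x + 1, x + 1.

Matrices are similar if and only if their invariant-factor lists agree; the partition into similarity classes is {M1, M2, M4}, {M3}.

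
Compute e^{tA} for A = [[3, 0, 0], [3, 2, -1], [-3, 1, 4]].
e^{tA} = [[e^{3*t}, 0, 0], [3*t*e^{3*t}, (1 - t)*e^{3*t}, -t*e^{3*t}], [-3*t*e^{3*t}, t*e^{3*t}, (t + 1)*e^{3*t}]]

A has Jordan form J = [[3, 1, 0], [0, 3, 0], [0, 0, 3]] with A = PJP^{-1}, so e^{tA} = P e^{tJ} P^{-1}.

For a Jordan block J_k(λ), e^{tJ_k(λ)} = e^{λt} · (I + tN + t^2 N^2/2! + ... + t^{k-1} N^{k-1}/(k-1)!) where N is the nilpotent superdiagonal part.

Assembling the blocks and conjugating back gives the entries of e^{tA} as shown above.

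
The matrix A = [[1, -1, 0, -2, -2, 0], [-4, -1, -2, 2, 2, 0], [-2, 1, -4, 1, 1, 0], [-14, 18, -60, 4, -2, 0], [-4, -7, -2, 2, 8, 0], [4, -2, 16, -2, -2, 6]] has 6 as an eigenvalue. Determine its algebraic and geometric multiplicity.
algebraic multiplicity 2, geometric multiplicity 2

The characteristic polynomial is (x - 6)^2(x - 4)^2(x + 3)^2, so the factor x - 6 appears with exponent 2: the algebraic multiplicity is 2.

rank(A - 6I) = 4, so the eigenspace has dimension 6 - 4 = 2: the geometric multiplicity is 2.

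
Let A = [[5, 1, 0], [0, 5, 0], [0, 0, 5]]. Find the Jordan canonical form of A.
J = [[5, 1, 0], [0, 5, 0], [0, 0, 5]]

The characteristic polynomial is det(xI - A) = (x - 5)^3, so the eigenvalues are 5 (algebraic multiplicity 3).

For λ = 5: rank(A - 5I) = 1, rank((A - 5I)^2) = 0. The eigenspace has dimension 3 - 1 = 2, so there are 2 Jordan blocks; the rank sequence gives block sizes [2, 1].

Assembling the blocks gives the Jordan form J above.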